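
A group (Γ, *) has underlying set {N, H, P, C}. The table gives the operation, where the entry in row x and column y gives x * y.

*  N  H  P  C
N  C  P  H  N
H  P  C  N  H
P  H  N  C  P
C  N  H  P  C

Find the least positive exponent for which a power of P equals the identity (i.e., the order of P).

The identity element is C (its row matches the header).
P^1 = P
P^2 = P * P = C
The first power of P equal to the identity is P^2, so ord(P) = 2.

2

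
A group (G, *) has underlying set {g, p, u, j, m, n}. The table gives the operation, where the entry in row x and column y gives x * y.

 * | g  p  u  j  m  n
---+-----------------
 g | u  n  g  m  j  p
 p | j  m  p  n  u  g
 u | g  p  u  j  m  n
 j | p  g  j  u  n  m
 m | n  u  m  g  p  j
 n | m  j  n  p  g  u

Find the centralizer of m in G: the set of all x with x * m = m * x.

{m, p, u}

Compare row m with column m entry by entry.
p * m = u = m * p, so p commutes with m.
g * m = j but m * g = n, so g does not.
Collecting the elements that commute with m: C(m) = {m, p, u}.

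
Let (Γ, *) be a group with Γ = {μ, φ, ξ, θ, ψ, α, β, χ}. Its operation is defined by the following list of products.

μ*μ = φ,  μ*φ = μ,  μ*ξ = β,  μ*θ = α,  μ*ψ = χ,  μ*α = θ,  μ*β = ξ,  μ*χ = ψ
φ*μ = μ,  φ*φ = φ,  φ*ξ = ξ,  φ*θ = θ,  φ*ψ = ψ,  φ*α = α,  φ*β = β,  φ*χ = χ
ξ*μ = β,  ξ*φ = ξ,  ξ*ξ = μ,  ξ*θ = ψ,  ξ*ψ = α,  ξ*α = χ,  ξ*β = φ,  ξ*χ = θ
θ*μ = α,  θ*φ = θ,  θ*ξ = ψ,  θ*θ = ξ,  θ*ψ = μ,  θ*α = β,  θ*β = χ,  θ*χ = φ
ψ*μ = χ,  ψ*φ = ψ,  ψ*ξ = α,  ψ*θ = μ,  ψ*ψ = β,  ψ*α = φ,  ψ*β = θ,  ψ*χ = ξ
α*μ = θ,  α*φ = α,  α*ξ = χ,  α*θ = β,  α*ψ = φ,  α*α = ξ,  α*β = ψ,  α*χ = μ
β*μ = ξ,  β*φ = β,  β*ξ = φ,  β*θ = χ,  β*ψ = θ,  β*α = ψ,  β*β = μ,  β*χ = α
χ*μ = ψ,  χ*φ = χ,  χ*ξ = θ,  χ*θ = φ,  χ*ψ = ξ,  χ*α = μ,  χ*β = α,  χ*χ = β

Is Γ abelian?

Check whether the table is symmetric across its main diagonal.
Every entry (row x, col y) equals the entry (row y, col x), so Γ is abelian.

Yes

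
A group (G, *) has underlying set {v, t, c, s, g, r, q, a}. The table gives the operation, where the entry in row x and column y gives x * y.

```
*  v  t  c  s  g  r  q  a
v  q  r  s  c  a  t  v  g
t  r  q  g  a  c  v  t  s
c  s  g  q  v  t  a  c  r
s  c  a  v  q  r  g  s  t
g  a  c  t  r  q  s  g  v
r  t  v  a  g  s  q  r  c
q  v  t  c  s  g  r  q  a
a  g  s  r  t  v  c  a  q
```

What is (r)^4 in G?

r^1 = r
r^2 = r * r = q
r^3 = q * r = r
r^4 = r * r = q
(Structurally, G here is isomorphic to the elementary abelian group (Z_2)^3.)

q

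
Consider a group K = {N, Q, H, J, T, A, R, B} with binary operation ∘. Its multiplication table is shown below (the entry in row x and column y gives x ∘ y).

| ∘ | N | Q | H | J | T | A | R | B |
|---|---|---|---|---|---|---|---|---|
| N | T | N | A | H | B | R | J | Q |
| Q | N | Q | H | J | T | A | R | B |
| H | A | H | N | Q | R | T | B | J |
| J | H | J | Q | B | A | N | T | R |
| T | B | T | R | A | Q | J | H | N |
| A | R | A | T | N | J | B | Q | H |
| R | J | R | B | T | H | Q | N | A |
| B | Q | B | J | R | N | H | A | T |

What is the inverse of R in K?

First locate the identity: row Q matches the header, so Q is the identity.
Scan row R for Q: R ∘ A = Q. Hence R^(-1) = A.

A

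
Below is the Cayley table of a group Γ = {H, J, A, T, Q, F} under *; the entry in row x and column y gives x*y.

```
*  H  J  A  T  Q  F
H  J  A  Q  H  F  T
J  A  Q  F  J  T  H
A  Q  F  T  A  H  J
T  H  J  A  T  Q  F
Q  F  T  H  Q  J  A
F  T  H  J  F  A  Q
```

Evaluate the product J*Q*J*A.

J*Q = T
T*J = J
J*A = F

F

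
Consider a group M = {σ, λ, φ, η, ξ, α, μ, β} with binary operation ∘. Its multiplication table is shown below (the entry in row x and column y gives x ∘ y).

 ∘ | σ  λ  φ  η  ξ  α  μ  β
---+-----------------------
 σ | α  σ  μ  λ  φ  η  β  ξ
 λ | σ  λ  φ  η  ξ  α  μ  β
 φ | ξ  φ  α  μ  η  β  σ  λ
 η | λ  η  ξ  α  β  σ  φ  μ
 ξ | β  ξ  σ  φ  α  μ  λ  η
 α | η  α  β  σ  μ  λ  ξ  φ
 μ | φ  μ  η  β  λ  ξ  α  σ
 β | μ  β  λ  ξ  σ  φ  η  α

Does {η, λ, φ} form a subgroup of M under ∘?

η ∘ η = α, which is not in {η, λ, φ}.
The subset is not closed under ∘, so it is not a subgroup.
(Structurally, M here is isomorphic to the quaternion group Q_8.)

No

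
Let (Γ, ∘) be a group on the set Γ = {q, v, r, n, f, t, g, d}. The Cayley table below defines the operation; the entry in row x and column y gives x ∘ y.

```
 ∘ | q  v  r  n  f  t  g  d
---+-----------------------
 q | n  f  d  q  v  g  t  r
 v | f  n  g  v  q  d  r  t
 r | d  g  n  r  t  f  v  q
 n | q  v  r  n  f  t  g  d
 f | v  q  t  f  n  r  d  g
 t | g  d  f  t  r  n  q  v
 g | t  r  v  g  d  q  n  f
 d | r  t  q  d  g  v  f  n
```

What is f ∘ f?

Read row f, column f: f ∘ f = n.

n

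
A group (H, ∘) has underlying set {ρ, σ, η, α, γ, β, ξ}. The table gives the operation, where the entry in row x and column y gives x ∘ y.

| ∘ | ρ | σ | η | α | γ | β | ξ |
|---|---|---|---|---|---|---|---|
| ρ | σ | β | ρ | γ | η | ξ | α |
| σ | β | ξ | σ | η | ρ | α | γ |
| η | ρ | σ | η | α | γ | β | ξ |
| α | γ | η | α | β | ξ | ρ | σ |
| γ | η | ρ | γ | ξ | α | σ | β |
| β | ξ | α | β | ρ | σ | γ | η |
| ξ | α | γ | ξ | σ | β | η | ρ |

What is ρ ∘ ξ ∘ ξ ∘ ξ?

γ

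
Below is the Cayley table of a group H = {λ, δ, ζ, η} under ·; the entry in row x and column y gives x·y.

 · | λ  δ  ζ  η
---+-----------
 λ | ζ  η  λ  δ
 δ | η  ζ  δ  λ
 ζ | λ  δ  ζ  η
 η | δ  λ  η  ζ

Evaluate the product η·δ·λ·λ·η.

η·δ = λ
λ·λ = ζ
ζ·λ = λ
λ·η = δ

δ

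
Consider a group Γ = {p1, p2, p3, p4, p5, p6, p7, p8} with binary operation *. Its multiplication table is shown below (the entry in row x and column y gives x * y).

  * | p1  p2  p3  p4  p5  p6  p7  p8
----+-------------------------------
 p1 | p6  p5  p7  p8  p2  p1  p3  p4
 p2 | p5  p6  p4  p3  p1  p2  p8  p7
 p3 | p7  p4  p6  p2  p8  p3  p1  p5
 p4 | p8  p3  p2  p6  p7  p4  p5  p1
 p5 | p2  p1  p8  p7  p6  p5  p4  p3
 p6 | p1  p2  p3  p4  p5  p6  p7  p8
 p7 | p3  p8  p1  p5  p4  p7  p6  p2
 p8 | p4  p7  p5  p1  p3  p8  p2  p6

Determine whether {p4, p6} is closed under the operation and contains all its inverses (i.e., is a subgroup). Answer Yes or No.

Yes

{p4, p6} contains the identity p6.
Checking products: every product of two elements of {p4, p6} (read from the table) lies in {p4, p6}, so the set is closed.
In a finite group, a nonempty closed subset is a subgroup. So {p4, p6} ≤ Γ.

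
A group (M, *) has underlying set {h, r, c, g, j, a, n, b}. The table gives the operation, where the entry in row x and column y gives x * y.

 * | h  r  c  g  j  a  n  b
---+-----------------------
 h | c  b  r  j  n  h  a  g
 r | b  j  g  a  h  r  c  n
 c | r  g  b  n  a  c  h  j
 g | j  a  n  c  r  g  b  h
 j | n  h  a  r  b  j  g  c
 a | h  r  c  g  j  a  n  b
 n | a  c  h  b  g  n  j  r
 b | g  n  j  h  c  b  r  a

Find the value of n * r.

Read row n, column r: n * r = c.

c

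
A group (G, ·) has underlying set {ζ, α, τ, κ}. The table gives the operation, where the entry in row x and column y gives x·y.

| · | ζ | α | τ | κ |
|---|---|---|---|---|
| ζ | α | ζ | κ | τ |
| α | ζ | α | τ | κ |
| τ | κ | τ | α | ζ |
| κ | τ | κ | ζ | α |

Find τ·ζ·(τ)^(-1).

The identity is α. In row τ, the entry α sits in column τ, so τ^(-1) = τ.
τ·ζ = κ
κ·τ = ζ
(Structurally, G here is isomorphic to the Klein four-group V_4.)

ζ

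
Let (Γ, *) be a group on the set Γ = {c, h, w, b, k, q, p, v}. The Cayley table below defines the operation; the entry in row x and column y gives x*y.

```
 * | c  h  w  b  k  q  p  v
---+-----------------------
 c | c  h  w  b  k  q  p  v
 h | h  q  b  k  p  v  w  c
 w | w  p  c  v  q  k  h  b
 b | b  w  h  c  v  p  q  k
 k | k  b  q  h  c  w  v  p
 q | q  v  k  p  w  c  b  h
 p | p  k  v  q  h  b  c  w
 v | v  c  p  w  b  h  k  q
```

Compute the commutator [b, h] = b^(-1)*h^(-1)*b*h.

Identity is c; from the table b^(-1) = b and h^(-1) = v.
b*v = k
k*b = h
h*h = q

q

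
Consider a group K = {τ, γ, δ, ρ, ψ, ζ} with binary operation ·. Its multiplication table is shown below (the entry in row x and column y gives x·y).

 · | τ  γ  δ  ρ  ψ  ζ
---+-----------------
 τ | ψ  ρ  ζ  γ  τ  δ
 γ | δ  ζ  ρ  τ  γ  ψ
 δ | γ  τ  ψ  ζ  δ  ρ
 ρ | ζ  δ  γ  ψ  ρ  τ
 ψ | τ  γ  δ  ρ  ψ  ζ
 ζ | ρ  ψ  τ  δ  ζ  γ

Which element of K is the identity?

The identity e satisfies e·x = x for all x, so its row in the table reproduces the column headers.
Row ψ reads: τ, γ, δ, ρ, ψ, ζ — exactly the header order. So ψ is the identity.

ψ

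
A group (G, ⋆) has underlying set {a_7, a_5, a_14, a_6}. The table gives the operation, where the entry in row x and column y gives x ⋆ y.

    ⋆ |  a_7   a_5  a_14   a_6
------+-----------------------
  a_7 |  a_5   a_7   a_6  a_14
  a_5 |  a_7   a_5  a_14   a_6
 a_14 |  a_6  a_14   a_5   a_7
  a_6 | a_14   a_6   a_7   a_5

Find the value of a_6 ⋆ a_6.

a_5

Read row a_6, column a_6: a_6 ⋆ a_6 = a_5.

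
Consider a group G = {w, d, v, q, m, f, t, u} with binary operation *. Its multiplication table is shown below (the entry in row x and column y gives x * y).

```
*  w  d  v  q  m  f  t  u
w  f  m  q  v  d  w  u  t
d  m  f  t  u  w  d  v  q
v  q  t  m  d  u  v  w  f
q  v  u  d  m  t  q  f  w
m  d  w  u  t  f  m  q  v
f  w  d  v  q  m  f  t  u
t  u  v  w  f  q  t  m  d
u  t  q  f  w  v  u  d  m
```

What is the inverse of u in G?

First locate the identity: row f matches the header, so f is the identity.
Scan row u for f: u * v = f. Hence u^(-1) = v.

v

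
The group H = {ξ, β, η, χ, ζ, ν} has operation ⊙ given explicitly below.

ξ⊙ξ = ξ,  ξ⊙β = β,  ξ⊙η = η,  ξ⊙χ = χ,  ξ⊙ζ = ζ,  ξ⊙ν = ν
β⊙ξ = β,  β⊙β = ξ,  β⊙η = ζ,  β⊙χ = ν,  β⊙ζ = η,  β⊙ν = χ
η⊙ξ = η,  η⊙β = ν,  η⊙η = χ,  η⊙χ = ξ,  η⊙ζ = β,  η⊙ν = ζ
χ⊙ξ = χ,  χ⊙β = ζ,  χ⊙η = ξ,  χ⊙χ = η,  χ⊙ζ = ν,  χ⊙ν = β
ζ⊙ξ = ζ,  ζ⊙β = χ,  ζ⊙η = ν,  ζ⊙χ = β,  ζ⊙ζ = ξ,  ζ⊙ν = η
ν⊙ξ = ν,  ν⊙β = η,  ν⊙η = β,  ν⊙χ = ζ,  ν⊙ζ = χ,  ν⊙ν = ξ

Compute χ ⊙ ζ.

Read row χ, column ζ: χ ⊙ ζ = ν.

ν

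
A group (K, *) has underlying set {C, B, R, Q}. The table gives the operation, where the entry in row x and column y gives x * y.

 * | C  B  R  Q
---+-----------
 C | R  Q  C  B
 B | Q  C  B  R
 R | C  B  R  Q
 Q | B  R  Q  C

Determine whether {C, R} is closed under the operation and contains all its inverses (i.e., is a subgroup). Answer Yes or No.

Yes

{C, R} contains the identity R.
Checking products: every product of two elements of {C, R} (read from the table) lies in {C, R}, so the set is closed.
In a finite group, a nonempty closed subset is a subgroup. So {C, R} ≤ K.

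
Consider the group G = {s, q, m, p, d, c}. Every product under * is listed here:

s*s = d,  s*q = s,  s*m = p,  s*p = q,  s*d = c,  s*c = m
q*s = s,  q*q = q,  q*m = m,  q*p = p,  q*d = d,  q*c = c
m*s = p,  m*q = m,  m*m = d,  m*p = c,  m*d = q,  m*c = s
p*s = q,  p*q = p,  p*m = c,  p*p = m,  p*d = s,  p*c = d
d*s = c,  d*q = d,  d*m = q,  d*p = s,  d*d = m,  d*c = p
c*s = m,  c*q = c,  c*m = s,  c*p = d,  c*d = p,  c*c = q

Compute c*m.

Read row c, column m: c*m = s.

s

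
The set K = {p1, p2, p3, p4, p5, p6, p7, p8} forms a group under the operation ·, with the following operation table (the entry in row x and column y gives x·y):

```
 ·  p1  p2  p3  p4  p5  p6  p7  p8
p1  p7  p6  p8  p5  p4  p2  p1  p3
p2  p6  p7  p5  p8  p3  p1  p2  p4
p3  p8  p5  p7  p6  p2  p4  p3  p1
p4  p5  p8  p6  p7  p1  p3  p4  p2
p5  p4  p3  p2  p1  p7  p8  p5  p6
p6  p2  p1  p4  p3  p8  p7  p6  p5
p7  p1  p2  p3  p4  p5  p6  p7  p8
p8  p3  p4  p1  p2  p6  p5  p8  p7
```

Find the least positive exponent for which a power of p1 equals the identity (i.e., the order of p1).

The identity element is p7 (its row matches the header).
p1^1 = p1
p1^2 = p1·p1 = p7
The first power of p1 equal to the identity is p1^2, so ord(p1) = 2.

2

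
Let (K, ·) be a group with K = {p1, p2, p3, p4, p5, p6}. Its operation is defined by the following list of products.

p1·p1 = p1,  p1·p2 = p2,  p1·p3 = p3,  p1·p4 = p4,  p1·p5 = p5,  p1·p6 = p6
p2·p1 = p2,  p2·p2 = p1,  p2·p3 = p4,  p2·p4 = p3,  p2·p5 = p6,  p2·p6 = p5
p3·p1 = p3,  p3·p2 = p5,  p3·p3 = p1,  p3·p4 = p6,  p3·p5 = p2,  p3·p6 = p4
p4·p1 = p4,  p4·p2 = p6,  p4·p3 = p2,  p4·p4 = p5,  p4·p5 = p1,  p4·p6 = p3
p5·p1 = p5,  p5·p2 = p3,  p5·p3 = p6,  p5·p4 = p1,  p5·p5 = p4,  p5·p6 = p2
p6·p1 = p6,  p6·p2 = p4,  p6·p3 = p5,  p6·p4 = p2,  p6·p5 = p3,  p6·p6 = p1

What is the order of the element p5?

The identity element is p1 (its row matches the header).
p5^1 = p5
p5^2 = p5·p5 = p4
p5^3 = p4·p5 = p1
The first power of p5 equal to the identity is p5^3, so ord(p5) = 3.

3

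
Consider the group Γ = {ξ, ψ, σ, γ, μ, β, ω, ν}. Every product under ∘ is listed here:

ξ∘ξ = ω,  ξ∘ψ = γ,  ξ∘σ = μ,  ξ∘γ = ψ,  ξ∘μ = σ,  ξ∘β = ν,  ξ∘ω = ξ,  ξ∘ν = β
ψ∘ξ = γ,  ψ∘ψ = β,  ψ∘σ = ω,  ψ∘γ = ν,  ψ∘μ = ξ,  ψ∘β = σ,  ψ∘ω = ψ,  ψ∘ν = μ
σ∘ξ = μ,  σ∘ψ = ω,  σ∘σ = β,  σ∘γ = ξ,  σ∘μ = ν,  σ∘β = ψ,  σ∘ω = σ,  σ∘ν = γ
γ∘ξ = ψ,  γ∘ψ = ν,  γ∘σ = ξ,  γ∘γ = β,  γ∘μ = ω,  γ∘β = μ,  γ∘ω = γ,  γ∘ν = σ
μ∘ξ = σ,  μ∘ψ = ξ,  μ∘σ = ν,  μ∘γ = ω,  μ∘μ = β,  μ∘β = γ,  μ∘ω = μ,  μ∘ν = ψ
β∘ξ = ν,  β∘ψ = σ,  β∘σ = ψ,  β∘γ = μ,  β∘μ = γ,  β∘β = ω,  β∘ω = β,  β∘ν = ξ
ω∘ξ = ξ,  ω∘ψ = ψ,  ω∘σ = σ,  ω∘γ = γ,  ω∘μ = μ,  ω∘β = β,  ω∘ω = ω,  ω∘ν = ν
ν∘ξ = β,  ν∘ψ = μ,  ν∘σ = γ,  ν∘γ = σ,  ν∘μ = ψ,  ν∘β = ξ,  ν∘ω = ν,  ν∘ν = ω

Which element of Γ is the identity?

The identity e satisfies e ∘ x = x for all x, so its row in the table reproduces the column headers.
Row ω reads: ξ, ψ, σ, γ, μ, β, ω, ν — exactly the header order. So ω is the identity.
(Structurally, Γ here is isomorphic to Z_2 x Z_4.)

ω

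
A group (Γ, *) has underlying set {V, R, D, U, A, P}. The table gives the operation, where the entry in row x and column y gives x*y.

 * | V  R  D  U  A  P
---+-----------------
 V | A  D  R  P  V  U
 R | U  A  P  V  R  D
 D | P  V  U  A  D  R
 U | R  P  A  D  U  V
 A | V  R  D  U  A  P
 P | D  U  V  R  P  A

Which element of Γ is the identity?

A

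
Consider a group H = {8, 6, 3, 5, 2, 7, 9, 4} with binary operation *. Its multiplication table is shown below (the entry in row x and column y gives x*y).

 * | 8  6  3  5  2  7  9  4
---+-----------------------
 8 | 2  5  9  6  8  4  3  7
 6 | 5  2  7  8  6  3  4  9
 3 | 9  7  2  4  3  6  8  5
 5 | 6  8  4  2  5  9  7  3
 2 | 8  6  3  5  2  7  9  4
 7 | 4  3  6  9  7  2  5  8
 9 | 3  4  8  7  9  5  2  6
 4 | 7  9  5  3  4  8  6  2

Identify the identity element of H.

The identity e satisfies e*x = x for all x, so its row in the table reproduces the column headers.
Row 2 reads: 8, 6, 3, 5, 2, 7, 9, 4 — exactly the header order. So 2 is the identity.

2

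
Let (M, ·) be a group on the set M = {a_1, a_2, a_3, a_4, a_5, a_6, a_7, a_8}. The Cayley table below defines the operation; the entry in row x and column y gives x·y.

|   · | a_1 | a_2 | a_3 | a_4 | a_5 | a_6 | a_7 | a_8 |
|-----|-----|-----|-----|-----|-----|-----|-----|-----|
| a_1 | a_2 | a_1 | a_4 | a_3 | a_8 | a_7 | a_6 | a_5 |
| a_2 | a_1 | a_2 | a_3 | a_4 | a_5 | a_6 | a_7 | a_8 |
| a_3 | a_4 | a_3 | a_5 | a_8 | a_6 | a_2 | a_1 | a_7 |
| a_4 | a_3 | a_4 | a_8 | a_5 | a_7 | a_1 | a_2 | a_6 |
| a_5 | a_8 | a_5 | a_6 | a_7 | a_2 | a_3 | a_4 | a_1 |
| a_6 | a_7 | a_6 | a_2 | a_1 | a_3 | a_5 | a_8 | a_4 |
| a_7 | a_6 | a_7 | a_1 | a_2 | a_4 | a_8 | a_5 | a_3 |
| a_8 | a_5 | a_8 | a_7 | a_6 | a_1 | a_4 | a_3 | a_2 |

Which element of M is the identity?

a_2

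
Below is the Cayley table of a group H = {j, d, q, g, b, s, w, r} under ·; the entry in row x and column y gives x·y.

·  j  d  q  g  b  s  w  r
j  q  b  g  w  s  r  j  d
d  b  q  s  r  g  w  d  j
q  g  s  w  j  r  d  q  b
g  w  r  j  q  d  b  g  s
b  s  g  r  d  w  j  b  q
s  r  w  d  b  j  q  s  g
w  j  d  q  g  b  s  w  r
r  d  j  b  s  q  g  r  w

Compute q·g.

j

Read row q, column g: q·g = j.
(Structurally, H here is isomorphic to Z_2 x Z_4.)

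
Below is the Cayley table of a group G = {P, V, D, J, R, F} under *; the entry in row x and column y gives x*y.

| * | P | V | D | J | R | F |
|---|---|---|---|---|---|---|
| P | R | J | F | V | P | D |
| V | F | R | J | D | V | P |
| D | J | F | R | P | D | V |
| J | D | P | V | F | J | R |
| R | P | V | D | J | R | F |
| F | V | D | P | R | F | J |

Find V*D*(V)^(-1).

P

The identity is R. In row V, the entry R sits in column V, so V^(-1) = V.
V*D = J
J*V = P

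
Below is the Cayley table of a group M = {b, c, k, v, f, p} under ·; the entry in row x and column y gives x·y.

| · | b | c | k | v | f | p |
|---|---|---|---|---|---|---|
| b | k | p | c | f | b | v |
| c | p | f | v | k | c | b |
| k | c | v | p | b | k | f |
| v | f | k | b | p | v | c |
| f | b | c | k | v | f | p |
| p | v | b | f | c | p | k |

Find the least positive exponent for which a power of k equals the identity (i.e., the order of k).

The identity element is f (its row matches the header).
k^1 = k
k^2 = k·k = p
k^3 = p·k = f
The first power of k equal to the identity is k^3, so ord(k) = 3.

3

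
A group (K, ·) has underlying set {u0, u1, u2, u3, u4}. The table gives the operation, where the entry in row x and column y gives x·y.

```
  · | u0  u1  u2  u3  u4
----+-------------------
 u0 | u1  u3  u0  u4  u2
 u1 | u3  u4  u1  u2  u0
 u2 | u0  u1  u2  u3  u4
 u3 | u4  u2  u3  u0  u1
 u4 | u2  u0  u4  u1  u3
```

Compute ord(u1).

The identity element is u2 (its row matches the header).
u1^1 = u1
u1^2 = u1·u1 = u4
u1^3 = u4·u1 = u0
u1^4 = u0·u1 = u3
u1^5 = u3·u1 = u2
The first power of u1 equal to the identity is u1^5, so ord(u1) = 5.
(Structurally, K here is isomorphic to the cyclic group Z_5.)

5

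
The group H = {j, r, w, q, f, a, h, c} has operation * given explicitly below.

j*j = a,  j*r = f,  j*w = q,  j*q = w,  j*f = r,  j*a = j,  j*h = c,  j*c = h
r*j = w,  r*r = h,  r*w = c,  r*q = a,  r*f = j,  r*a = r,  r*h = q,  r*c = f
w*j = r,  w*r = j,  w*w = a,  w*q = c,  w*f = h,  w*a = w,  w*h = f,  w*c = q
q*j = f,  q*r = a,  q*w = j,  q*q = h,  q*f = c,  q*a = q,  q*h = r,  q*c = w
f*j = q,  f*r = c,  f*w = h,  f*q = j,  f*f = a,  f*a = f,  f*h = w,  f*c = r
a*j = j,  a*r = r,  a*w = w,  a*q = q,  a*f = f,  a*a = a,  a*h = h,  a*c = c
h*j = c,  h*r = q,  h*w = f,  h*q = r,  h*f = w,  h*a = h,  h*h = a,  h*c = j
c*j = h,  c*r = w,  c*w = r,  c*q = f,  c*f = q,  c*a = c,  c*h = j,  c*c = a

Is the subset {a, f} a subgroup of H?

Yes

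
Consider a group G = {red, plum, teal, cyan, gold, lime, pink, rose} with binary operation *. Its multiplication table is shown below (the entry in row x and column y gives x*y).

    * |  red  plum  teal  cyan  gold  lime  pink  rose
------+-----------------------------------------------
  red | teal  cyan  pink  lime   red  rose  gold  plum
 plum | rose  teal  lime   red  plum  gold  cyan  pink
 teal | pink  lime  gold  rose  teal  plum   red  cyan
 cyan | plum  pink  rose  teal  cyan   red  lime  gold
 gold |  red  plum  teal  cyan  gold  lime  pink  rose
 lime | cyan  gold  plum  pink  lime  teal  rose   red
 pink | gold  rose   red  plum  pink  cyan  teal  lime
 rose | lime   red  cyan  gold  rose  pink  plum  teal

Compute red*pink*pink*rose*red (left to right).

red*pink = gold
gold*pink = pink
pink*rose = lime
lime*red = cyan

cyan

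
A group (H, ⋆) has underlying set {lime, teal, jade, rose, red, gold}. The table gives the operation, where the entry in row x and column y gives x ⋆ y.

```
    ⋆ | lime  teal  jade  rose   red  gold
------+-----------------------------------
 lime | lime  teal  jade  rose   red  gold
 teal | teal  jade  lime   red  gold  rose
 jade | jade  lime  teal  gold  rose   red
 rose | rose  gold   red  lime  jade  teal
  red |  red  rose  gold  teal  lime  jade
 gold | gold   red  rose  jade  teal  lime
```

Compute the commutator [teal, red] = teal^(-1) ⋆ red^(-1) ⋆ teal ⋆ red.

teal

Identity is lime; from the table teal^(-1) = jade and red^(-1) = red.
jade ⋆ red = rose
rose ⋆ teal = gold
gold ⋆ red = teal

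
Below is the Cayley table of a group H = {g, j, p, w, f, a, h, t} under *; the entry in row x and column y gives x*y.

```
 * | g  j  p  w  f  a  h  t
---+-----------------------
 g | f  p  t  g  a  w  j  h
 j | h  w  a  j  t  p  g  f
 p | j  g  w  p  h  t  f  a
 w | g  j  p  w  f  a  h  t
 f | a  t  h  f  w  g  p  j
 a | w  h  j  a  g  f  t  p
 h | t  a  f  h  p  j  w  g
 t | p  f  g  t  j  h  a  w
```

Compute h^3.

h^1 = h
h^2 = h*h = w
h^3 = w*h = h

h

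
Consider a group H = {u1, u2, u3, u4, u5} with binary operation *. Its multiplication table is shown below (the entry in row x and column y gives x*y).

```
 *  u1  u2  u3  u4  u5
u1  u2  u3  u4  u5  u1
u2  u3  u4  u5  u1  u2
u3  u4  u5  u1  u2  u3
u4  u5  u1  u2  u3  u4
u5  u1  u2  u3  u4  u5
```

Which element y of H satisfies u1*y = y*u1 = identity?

First locate the identity: row u5 matches the header, so u5 is the identity.
Scan row u1 for u5: u1*u4 = u5. Hence u1^(-1) = u4.

u4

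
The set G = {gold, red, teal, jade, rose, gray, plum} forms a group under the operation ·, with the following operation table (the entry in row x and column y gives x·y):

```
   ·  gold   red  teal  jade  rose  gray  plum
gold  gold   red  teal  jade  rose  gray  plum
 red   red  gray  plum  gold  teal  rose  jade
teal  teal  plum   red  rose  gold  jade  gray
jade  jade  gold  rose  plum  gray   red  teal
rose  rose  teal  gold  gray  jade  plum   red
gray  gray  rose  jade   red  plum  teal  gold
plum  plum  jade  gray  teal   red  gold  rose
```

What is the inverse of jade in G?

First locate the identity: row gold matches the header, so gold is the identity.
Scan row jade for gold: jade·red = gold. Hence jade^(-1) = red.
(Structurally, G here is isomorphic to the cyclic group Z_7.)

red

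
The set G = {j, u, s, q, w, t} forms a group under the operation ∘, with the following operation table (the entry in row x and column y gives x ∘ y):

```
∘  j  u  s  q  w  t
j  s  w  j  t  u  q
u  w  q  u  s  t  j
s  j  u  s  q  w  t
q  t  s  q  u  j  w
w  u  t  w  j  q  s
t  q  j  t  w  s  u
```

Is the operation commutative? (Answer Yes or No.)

Yes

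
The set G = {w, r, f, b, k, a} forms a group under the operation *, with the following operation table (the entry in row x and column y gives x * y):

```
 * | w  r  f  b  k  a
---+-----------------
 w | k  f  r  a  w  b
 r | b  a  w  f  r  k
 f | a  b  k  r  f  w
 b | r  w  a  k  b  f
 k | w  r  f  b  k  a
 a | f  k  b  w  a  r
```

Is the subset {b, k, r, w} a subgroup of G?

r * r = a, which is not in {b, k, r, w}.
The subset is not closed under *, so it is not a subgroup.
(Structurally, G here is isomorphic to the symmetric group S_3.)

No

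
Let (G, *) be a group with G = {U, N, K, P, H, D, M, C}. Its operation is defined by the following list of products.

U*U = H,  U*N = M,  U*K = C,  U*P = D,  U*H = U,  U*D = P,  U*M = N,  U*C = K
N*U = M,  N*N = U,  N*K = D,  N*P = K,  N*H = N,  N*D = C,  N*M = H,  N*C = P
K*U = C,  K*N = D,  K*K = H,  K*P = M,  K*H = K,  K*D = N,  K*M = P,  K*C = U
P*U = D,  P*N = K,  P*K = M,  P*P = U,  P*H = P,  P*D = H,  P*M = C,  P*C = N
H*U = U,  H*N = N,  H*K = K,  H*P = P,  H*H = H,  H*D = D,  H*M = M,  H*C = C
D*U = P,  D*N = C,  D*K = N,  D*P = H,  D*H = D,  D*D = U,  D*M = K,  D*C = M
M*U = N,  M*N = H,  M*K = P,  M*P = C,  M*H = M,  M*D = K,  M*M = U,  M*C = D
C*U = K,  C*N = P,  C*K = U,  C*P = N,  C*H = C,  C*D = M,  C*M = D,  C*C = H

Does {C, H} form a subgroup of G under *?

Yes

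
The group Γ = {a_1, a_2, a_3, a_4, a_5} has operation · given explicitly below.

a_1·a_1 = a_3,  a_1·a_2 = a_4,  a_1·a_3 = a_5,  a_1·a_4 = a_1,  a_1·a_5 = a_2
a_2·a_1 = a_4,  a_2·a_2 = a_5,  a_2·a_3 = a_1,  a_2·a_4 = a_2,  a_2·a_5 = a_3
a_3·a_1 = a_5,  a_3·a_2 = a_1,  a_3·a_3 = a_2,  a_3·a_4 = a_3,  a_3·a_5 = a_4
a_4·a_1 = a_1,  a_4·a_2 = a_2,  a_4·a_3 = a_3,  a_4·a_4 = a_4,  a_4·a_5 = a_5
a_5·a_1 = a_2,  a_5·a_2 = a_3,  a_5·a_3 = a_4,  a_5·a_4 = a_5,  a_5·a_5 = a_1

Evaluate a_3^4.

a_3^1 = a_3
a_3^2 = a_3·a_3 = a_2
a_3^3 = a_2·a_3 = a_1
a_3^4 = a_1·a_3 = a_5
(Structurally, Γ here is isomorphic to the cyclic group Z_5.)

a_5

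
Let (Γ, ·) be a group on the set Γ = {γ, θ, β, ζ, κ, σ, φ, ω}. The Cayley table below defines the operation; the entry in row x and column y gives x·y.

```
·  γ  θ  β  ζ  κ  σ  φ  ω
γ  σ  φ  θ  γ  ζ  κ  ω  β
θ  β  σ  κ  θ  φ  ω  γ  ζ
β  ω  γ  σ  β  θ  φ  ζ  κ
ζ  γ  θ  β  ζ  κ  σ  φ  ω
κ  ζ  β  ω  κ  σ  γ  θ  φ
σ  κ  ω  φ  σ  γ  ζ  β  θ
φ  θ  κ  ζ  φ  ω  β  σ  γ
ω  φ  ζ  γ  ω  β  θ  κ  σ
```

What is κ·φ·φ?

κ·φ = θ
θ·φ = γ
(Structurally, Γ here is isomorphic to the quaternion group Q_8.)

γ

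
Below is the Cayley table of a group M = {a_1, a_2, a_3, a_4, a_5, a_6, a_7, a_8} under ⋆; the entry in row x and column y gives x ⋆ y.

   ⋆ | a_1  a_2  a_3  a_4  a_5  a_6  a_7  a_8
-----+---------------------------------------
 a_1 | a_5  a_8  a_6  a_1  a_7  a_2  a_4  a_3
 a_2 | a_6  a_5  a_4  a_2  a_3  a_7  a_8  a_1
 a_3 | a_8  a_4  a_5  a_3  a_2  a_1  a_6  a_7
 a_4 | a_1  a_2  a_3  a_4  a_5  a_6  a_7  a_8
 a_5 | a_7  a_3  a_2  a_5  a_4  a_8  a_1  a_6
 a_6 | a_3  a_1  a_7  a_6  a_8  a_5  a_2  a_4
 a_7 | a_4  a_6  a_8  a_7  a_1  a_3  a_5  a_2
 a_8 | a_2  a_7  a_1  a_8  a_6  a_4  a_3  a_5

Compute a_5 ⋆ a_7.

Read row a_5, column a_7: a_5 ⋆ a_7 = a_1.

a_1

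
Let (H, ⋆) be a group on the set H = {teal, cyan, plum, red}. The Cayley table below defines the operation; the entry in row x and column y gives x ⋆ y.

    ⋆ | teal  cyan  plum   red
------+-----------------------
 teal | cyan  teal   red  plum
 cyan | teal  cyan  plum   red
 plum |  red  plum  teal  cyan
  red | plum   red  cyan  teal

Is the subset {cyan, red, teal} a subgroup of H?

teal ⋆ red = plum, which is not in {cyan, red, teal}.
The subset is not closed under ⋆, so it is not a subgroup.
(Structurally, H here is isomorphic to the cyclic group Z_4.)

No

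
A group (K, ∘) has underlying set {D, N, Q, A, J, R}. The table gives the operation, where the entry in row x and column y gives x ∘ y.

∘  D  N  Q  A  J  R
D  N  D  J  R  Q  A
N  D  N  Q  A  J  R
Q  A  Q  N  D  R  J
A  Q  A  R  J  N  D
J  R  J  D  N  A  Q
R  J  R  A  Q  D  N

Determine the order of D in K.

2

The identity element is N (its row matches the header).
D^1 = D
D^2 = D ∘ D = N
The first power of D equal to the identity is D^2, so ord(D) = 2.
(Structurally, K here is isomorphic to the symmetric group S_3.)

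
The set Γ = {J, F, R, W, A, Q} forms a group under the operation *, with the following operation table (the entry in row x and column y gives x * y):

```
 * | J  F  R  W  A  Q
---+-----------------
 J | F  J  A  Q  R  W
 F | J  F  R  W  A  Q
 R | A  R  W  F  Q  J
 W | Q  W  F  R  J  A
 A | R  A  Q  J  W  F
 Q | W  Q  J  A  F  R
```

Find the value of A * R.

Q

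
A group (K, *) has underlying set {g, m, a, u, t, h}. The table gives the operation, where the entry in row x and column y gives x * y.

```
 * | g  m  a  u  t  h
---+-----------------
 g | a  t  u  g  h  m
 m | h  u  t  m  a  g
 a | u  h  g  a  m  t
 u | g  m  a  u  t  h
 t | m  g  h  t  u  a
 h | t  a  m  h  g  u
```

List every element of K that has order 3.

Identity is u. Compute the order of each non-identity element by repeated multiplication:
  g: g → a → u  (order 3)
  m: m → u  (order 2)
  a: a → g → u  (order 3)
  t: t → u  (order 2)
  h: h → u  (order 2)
Elements of order 3: {a, g}.
(Structurally, K here is isomorphic to the symmetric group S_3.)

{a, g}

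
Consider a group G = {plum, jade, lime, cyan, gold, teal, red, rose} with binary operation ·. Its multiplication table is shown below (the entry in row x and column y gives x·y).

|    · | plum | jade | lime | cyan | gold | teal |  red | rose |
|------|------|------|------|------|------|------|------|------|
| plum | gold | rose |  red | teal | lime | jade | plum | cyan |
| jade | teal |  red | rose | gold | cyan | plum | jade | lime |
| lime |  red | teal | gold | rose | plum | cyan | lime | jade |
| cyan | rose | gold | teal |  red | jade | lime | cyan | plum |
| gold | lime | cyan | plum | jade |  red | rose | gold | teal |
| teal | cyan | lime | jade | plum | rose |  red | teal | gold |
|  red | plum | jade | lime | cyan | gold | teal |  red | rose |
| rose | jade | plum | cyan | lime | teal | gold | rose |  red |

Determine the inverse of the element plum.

First locate the identity: row red matches the header, so red is the identity.
Scan row plum for red: plum·lime = red. Hence plum^(-1) = lime.

lime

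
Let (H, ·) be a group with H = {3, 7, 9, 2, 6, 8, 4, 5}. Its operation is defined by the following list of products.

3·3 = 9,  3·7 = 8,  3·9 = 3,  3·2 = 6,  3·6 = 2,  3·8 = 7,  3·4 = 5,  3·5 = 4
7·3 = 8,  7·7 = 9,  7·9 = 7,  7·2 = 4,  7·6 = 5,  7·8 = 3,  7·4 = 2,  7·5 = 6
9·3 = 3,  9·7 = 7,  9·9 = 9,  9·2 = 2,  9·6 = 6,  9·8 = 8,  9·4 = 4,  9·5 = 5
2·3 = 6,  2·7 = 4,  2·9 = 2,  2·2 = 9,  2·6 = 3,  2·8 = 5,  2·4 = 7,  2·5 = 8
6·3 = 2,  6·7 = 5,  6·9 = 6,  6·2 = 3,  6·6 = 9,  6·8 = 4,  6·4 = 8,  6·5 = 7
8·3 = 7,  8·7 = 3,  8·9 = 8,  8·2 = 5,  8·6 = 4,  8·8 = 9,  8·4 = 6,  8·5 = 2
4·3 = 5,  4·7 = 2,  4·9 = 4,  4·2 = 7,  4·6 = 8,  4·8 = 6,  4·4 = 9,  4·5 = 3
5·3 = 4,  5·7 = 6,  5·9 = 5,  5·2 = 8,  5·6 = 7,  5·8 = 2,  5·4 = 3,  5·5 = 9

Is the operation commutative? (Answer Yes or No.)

Yes

Check whether the table is symmetric across its main diagonal.
Every entry (row x, col y) equals the entry (row y, col x), so H is abelian.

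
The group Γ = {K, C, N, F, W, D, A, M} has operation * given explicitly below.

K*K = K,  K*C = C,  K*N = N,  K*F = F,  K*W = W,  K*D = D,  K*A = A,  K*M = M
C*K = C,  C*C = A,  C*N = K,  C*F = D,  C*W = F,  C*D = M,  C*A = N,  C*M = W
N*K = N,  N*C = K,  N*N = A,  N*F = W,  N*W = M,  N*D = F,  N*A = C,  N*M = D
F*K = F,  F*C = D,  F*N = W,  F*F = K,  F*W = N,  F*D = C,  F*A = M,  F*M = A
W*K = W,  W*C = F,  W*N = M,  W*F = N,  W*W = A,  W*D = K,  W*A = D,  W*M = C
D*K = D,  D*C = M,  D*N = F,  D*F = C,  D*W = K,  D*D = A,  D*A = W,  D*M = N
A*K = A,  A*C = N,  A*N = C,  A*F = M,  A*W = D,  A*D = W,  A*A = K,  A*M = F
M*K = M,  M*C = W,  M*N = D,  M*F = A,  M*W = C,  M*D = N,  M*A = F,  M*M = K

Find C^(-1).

N

First locate the identity: row K matches the header, so K is the identity.
Scan row C for K: C * N = K. Hence C^(-1) = N.
(Structurally, Γ here is isomorphic to Z_2 x Z_4.)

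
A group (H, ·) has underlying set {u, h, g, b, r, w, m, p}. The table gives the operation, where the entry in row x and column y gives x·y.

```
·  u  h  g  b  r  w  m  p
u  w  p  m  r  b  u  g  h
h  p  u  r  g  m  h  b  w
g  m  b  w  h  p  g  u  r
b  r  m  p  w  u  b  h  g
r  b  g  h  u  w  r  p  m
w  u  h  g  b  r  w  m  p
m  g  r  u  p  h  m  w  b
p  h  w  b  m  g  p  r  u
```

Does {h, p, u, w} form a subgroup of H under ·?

Yes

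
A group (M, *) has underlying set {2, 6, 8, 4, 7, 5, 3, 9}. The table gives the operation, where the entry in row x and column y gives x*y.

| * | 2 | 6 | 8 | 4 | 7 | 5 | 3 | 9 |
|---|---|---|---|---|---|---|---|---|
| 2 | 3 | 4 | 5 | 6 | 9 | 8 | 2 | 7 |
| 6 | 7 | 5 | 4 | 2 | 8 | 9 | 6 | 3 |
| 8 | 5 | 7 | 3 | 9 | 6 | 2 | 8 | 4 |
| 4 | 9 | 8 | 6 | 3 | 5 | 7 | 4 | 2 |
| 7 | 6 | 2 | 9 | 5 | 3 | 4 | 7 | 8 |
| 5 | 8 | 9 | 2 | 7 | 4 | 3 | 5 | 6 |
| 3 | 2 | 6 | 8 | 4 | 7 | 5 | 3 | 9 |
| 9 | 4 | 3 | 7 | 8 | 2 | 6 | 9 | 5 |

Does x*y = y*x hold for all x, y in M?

No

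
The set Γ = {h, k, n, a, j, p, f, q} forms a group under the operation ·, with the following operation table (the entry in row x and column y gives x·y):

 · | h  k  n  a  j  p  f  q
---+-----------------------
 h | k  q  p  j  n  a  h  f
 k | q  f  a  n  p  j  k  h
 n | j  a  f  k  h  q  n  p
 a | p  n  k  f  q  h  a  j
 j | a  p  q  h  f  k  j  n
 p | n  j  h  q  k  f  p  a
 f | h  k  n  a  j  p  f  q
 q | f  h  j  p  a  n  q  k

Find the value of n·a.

k

Read row n, column a: n·a = k.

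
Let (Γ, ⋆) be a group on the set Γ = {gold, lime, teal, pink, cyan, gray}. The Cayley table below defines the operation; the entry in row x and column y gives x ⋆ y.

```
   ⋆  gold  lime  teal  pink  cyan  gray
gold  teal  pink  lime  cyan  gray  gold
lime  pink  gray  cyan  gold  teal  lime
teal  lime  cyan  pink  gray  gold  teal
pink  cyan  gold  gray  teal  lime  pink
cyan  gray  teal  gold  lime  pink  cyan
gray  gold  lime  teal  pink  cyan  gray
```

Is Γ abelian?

Check whether the table is symmetric across its main diagonal.
Every entry (row x, col y) equals the entry (row y, col x), so Γ is abelian.

Yes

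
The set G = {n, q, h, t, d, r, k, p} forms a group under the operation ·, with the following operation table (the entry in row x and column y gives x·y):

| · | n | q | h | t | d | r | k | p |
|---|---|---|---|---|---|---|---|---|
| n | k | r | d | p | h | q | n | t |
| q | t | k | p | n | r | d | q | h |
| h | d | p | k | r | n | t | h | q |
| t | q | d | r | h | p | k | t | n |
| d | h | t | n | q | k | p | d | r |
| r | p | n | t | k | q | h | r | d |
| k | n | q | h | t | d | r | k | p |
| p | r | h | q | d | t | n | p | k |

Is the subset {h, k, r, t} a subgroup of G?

Yes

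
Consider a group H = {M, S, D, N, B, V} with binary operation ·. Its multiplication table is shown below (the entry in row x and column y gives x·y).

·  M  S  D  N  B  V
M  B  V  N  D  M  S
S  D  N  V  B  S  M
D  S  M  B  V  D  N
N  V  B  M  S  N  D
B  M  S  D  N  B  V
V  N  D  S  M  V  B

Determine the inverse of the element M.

First locate the identity: row B matches the header, so B is the identity.
Scan row M for B: M·M = B. Hence M^(-1) = M.

M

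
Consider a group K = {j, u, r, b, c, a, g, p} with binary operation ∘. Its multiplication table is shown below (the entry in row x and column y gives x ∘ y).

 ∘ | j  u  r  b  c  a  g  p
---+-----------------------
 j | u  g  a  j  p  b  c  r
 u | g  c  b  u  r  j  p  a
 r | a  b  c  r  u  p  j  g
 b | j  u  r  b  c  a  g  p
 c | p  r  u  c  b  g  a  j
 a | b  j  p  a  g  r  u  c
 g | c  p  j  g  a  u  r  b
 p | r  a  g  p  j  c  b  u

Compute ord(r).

4

The identity element is b (its row matches the header).
r^1 = r
r^2 = r ∘ r = c
r^3 = c ∘ r = u
r^4 = u ∘ r = b
The first power of r equal to the identity is r^4, so ord(r) = 4.
(Structurally, K here is isomorphic to the cyclic group Z_8.)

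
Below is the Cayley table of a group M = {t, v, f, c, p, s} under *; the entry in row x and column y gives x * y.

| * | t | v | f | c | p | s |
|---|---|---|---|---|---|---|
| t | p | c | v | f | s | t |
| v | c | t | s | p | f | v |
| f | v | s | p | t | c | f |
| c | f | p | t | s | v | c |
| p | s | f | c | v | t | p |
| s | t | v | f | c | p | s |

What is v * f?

Read row v, column f: v * f = s.
(Structurally, M here is isomorphic to the cyclic group Z_6.)

s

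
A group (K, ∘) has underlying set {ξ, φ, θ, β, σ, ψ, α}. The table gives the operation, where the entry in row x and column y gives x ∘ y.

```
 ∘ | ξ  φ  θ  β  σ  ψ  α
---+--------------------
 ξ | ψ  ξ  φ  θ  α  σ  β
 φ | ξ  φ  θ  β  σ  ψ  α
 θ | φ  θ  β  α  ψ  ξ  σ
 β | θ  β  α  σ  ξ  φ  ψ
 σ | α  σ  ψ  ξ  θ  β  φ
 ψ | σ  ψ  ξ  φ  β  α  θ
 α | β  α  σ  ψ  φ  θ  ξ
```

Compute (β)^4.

β^1 = β
β^2 = β ∘ β = σ
β^3 = σ ∘ β = ξ
β^4 = ξ ∘ β = θ

θ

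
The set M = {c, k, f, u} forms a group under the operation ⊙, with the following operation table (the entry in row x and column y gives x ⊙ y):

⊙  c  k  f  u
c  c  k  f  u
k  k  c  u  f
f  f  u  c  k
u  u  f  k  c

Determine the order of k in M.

2

The identity element is c (its row matches the header).
k^1 = k
k^2 = k ⊙ k = c
The first power of k equal to the identity is k^2, so ord(k) = 2.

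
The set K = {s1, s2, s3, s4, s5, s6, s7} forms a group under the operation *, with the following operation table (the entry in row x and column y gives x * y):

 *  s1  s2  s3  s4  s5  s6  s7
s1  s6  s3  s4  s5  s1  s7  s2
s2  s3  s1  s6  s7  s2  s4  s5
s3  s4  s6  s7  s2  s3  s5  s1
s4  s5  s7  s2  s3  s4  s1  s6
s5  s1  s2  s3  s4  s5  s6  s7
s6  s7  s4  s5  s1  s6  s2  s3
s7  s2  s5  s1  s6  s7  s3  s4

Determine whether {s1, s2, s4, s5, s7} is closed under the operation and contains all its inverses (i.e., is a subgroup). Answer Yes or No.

s2 * s1 = s3, which is not in {s1, s2, s4, s5, s7}.
The subset is not closed under *, so it is not a subgroup.
(Structurally, K here is isomorphic to the cyclic group Z_7.)

No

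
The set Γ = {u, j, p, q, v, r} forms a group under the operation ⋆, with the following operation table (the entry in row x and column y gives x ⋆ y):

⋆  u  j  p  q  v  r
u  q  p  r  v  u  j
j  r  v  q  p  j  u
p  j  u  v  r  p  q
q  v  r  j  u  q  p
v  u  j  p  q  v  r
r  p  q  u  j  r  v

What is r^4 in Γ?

v

r^1 = r
r^2 = r ⋆ r = v
r^3 = v ⋆ r = r
r^4 = r ⋆ r = v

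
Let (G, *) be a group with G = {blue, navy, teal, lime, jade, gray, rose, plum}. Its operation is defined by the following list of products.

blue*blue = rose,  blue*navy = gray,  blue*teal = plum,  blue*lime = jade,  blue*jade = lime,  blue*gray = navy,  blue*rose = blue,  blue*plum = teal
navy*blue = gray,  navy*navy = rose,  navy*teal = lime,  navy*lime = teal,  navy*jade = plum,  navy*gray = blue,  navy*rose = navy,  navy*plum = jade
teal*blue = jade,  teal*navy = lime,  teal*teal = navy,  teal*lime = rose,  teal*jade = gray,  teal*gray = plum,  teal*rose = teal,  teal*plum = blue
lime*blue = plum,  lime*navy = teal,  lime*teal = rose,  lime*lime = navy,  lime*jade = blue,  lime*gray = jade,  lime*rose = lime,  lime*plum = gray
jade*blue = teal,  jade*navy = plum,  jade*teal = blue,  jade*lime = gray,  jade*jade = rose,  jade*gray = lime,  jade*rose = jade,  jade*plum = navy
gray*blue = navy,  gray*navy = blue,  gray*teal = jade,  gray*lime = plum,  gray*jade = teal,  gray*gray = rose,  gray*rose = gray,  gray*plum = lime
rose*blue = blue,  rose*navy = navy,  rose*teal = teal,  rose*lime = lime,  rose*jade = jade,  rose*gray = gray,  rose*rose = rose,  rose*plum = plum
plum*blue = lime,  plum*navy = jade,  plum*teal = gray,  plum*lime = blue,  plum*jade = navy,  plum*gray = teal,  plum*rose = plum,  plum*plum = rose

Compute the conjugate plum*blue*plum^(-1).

gray

The identity is rose. In row plum, the entry rose sits in column plum, so plum^(-1) = plum.
plum*blue = lime
lime*plum = gray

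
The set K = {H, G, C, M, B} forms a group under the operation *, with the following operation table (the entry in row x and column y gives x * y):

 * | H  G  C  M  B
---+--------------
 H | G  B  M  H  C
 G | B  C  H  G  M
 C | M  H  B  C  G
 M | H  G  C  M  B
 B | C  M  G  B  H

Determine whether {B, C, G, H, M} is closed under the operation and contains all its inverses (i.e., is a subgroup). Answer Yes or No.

Yes

{B, C, G, H, M} contains the identity M.
Checking products: every product of two elements of {B, C, G, H, M} (read from the table) lies in {B, C, G, H, M}, so the set is closed.
In a finite group, a nonempty closed subset is a subgroup. So {B, C, G, H, M} ≤ K.
(Structurally, K here is isomorphic to the cyclic group Z_5.)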